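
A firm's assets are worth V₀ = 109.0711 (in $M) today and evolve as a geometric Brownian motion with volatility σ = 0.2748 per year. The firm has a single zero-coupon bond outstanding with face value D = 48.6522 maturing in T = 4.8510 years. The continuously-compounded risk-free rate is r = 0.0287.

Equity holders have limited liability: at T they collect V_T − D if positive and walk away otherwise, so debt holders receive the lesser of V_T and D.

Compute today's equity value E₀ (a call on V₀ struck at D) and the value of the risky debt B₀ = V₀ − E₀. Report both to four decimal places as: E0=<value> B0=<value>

E0=67.7481 B0=41.3230

d₁ = [ln(V₀/D) + (r + σ²/2)T] / (σ√T)
   = [ln(109.0711/48.6522) + (0.0287 + 0.5·0.2748²)·4.8510] / (0.2748·√4.8510)
   = [0.807303 + 0.322385] / 0.605247 = 1.866493
d₂ = d₁ − σ√T = 1.866493 − 0.605247 = 1.261246
N(d₁) = 0.969014,  N(d₂) = 0.896390,  e^(−rT) = 0.870033
E₀ = V₀·N(d₁) − D·e^(−rT)·N(d₂)
   = 109.0711·0.969014 − 48.6522·0.870033·0.896390 = 67.748075
B₀ = V₀ − E₀ = 109.0711 − 67.748075 = 41.323025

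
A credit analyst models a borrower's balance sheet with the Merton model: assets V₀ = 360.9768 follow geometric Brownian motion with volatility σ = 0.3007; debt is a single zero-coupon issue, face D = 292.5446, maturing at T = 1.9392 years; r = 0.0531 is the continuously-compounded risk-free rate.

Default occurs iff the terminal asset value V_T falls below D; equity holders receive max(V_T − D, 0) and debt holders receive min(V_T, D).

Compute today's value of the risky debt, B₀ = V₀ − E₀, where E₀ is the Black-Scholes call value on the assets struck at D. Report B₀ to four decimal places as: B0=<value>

d₁ = [ln(V₀/D) + (r + σ²/2)T] / (σ√T)
   = [ln(360.9768/292.5446) + (0.0531 + 0.5·0.3007²)·1.9392] / (0.3007·√1.9392)
   = [0.210197 + 0.190643] / 0.418740 = 0.957252
d₂ = d₁ − σ√T = 0.957252 − 0.418740 = 0.538511
N(d₁) = 0.830780,  N(d₂) = 0.704888,  e^(−rT) = 0.902153
E₀ = V₀·N(d₁) − D·e^(−rT)·N(d₂)
   = 360.9768·0.830780 − 292.5446·0.902153·0.704888 = 113.858303
B₀ = V₀ − E₀ = 360.9768 − 113.858303 = 247.118497

B0=247.1185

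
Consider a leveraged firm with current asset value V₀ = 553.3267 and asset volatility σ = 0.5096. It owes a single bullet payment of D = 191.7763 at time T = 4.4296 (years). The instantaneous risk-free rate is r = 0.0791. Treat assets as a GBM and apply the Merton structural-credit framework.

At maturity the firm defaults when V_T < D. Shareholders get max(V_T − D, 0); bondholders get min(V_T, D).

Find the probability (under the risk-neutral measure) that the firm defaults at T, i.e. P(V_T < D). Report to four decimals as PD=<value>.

d₁ = [ln(V₀/D) + (r + σ²/2)T] / (σ√T)
   = [ln(553.3267/191.7763) + (0.0791 + 0.5·0.5096²)·4.4296] / (0.5096·√4.4296)
   = [1.059619 + 0.925548] / 1.072535 = 1.850910
d₂ = d₁ − σ√T = 1.850910 − 1.072535 = 0.778374
risk-neutral PD = N(−d₂) = N(-0.778374) = 0.218174

PD=0.2182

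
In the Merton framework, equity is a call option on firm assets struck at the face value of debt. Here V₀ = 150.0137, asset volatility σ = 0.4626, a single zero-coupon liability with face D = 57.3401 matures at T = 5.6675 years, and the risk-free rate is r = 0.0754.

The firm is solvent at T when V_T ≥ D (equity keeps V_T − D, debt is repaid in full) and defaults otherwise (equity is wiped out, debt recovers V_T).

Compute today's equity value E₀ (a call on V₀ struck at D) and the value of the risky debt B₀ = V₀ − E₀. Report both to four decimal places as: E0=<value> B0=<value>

d₁ = [ln(V₀/D) + (r + σ²/2)T] / (σ√T)
   = [ln(150.0137/57.3401) + (0.0754 + 0.5·0.4626²)·5.6675] / (0.4626·√5.6675)
   = [0.961726 + 1.033748] / 1.101289 = 1.811944
d₂ = d₁ − σ√T = 1.811944 − 1.101289 = 0.710655
N(d₁) = 0.965003,  N(d₂) = 0.761351,  e^(−rT) = 0.652249
E₀ = V₀·N(d₁) − D·e^(−rT)·N(d₂)
   = 150.0137·0.965003 − 57.3401·0.652249·0.761351 = 116.289083
B₀ = V₀ − E₀ = 150.0137 − 116.289083 = 33.724617

E0=116.2891 B0=33.7246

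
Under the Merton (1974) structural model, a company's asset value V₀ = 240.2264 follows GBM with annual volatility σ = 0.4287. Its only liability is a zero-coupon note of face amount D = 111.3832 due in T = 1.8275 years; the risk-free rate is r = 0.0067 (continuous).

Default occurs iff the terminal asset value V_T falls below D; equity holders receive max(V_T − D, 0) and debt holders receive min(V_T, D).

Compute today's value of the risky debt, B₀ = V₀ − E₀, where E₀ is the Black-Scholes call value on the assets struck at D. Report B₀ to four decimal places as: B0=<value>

d₁ = [ln(V₀/D) + (r + σ²/2)T] / (σ√T)
   = [ln(240.2264/111.3832) + (0.0067 + 0.5·0.4287²)·1.8275] / (0.4287·√1.8275)
   = [0.768605 + 0.180177] / 0.579538 = 1.637134
d₂ = d₁ − σ√T = 1.637134 − 0.579538 = 1.057596
N(d₁) = 0.949199,  N(d₂) = 0.854880,  e^(−rT) = 0.987830
E₀ = V₀·N(d₁) − D·e^(−rT)·N(d₂)
   = 240.2264·0.949199 − 111.3832·0.987830·0.854880 = 133.962102
B₀ = V₀ − E₀ = 240.2264 − 133.962102 = 106.264298

B0=106.2643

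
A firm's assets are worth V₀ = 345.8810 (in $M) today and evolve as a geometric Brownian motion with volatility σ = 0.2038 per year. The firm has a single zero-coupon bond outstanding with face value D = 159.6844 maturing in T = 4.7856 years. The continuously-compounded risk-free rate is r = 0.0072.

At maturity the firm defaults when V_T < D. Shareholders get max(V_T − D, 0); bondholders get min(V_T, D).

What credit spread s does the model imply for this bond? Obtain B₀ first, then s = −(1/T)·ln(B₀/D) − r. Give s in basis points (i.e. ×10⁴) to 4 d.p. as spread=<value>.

d₁ = [ln(V₀/D) + (r + σ²/2)T] / (σ√T)
   = [ln(345.8810/159.6844) + (0.0072 + 0.5·0.2038²)·4.7856] / (0.2038·√4.7856)
   = [0.772895 + 0.133840] / 0.445833 = 2.033800
d₂ = d₁ − σ√T = 2.033800 − 0.445833 = 1.587966
N(d₁) = 0.979014,  N(d₂) = 0.943853,  e^(−rT) = 0.966131
E₀ = V₀·N(d₁) − D·e^(−rT)·N(d₂)
   = 345.8810·0.979014 − 159.6844·0.966131·0.943853 = 193.008527
B₀ = V₀ − E₀ = 345.8810 − 193.008527 = 152.872473
spread = −(1/T)·ln(B₀/D) − r = −(1/4.7856)·ln(152.872473/159.6844) − 0.0072 = 0.00190968
in basis points: 0.00190968 × 10⁴ = 19.0968 bp

spread=19.0968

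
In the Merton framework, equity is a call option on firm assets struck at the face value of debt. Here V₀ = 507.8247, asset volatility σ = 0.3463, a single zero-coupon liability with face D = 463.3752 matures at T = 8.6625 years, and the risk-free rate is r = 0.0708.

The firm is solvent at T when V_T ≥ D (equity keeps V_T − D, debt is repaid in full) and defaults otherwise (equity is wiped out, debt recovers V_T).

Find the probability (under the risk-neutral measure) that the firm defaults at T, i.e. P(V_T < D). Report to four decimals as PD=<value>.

PD=0.4278

d₁ = [ln(V₀/D) + (r + σ²/2)T] / (σ√T)
   = [ln(507.8247/463.3752) + (0.0708 + 0.5·0.3463²)·8.6625] / (0.3463·√8.6625)
   = [0.091599 + 1.132724] / 1.019234 = 1.201219
d₂ = d₁ − σ√T = 1.201219 − 1.019234 = 0.181984
risk-neutral PD = N(−d₂) = N(-0.181984) = 0.427798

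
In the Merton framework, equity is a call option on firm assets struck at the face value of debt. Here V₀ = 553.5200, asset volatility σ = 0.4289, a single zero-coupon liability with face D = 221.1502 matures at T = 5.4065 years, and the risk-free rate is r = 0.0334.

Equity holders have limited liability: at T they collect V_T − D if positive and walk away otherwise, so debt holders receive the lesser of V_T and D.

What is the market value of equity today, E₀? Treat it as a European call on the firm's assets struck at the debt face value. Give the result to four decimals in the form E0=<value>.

E0=389.0371

d₁ = [ln(V₀/D) + (r + σ²/2)T] / (σ√T)
   = [ln(553.5200/221.1502) + (0.0334 + 0.5·0.4289²)·5.4065] / (0.4289·√5.4065)
   = [0.917456 + 0.677854] / 0.997273 = 1.599672
d₂ = d₁ − σ√T = 1.599672 − 0.997273 = 0.602399
N(d₁) = 0.945164,  N(d₂) = 0.726546,  e^(−rT) = 0.834788
E₀ = V₀·N(d₁) − D·e^(−rT)·N(d₂)
   = 553.5200·0.945164 − 221.1502·0.834788·0.726546 = 389.037143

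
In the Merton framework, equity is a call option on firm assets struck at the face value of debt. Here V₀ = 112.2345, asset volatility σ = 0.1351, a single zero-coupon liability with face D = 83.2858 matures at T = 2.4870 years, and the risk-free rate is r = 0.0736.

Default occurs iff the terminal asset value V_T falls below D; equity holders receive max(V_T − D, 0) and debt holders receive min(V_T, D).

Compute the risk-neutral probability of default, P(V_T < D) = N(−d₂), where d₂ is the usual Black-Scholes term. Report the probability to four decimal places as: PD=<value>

d₁ = [ln(V₀/D) + (r + σ²/2)T] / (σ√T)
   = [ln(112.2345/83.2858) + (0.0736 + 0.5·0.1351²)·2.4870] / (0.1351·√2.4870)
   = [0.298312 + 0.205740] / 0.213056 = 2.365822
d₂ = d₁ − σ√T = 2.365822 − 0.213056 = 2.152766
risk-neutral PD = N(−d₂) = N(-2.152766) = 0.015669

PD=0.0157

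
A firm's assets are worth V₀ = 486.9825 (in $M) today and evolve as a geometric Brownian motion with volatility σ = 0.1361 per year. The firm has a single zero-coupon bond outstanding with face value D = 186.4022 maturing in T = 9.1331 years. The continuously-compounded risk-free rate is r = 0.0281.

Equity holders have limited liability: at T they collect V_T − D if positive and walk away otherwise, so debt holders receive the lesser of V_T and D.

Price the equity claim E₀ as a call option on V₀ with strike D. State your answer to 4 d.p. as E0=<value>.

d₁ = [ln(V₀/D) + (r + σ²/2)T] / (σ√T)
   = [ln(486.9825/186.4022) + (0.0281 + 0.5·0.1361²)·9.1331] / (0.1361·√9.1331)
   = [0.960321 + 0.341227] / 0.411308 = 3.164413
d₂ = d₁ − σ√T = 3.164413 − 0.411308 = 2.753105
N(d₁) = 0.999223,  N(d₂) = 0.997048,  e^(−rT) = 0.773647
E₀ = V₀·N(d₁) − D·e^(−rT)·N(d₂)
   = 486.9825·0.999223 − 186.4022·0.773647·0.997048 = 342.820353

E0=342.8204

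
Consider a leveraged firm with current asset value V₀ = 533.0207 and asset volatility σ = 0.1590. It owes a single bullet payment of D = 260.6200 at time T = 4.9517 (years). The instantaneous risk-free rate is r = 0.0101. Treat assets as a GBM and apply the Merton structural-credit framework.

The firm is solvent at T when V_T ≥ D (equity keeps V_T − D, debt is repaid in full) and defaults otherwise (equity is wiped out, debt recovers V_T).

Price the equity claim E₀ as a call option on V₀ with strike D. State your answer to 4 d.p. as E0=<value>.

E0=285.8024

d₁ = [ln(V₀/D) + (r + σ²/2)T] / (σ√T)
   = [ln(533.0207/260.6200) + (0.0101 + 0.5·0.1590²)·4.9517] / (0.1590·√4.9517)
   = [0.715497 + 0.112604] / 0.353813 = 2.340502
d₂ = d₁ − σ√T = 2.340502 − 0.353813 = 1.986689
N(d₁) = 0.990371,  N(d₂) = 0.976522,  e^(−rT) = 0.951218
E₀ = V₀·N(d₁) − D·e^(−rT)·N(d₂)
   = 533.0207·0.990371 − 260.6200·0.951218·0.976522 = 285.802352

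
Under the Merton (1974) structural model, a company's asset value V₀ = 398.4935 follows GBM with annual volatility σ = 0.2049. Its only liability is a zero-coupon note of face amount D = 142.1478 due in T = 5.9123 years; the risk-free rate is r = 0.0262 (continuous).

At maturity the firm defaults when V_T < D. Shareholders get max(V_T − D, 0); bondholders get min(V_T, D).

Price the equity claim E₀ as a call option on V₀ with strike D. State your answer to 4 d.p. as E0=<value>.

E0=277.0532

d₁ = [ln(V₀/D) + (r + σ²/2)T] / (σ√T)
   = [ln(398.4935/142.1478) + (0.0262 + 0.5·0.2049²)·5.9123] / (0.2049·√5.9123)
   = [1.030824 + 0.279013] / 0.498219 = 2.629039
d₂ = d₁ − σ√T = 2.629039 − 0.498219 = 2.130821
N(d₁) = 0.995719,  N(d₂) = 0.983448,  e^(−rT) = 0.856499
E₀ = V₀·N(d₁) − D·e^(−rT)·N(d₂)
   = 398.4935·0.995719 − 142.1478·0.856499·0.983448 = 277.053181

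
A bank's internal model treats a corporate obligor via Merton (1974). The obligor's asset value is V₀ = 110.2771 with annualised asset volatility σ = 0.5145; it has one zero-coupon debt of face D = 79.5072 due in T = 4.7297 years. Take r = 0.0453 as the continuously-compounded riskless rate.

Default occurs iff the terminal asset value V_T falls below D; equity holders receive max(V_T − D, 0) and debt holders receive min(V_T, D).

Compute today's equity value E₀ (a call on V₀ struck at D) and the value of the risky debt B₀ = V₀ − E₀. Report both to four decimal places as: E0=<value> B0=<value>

E0=63.7590 B0=46.5181

d₁ = [ln(V₀/D) + (r + σ²/2)T] / (σ√T)
   = [ln(110.2771/79.5072) + (0.0453 + 0.5·0.5145²)·4.7297] / (0.5145·√4.7297)
   = [0.327149 + 0.840255] / 1.118928 = 1.043324
d₂ = d₁ − σ√T = 1.043324 − 1.118928 = -0.075604
N(d₁) = 0.851601,  N(d₂) = 0.469867,  e^(−rT) = 0.807142
E₀ = V₀·N(d₁) − D·e^(−rT)·N(d₂)
   = 110.2771·0.851601 − 79.5072·0.807142·0.469867 = 63.759007
B₀ = V₀ − E₀ = 110.2771 − 63.759007 = 46.518093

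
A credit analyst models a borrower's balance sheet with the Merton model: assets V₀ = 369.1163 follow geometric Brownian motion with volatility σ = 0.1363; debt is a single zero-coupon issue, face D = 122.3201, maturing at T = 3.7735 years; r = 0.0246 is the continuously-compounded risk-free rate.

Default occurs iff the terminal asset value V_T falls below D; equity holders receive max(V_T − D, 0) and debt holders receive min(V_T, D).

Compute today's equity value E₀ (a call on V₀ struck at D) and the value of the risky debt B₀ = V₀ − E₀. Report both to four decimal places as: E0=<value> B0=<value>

d₁ = [ln(V₀/D) + (r + σ²/2)T] / (σ√T)
   = [ln(369.1163/122.3201) + (0.0246 + 0.5·0.1363²)·3.7735] / (0.1363·√3.7735)
   = [1.104470 + 0.127880] / 0.264770 = 4.654425
d₂ = d₁ − σ√T = 4.654425 − 0.264770 = 4.389655
N(d₁) = 0.999998,  N(d₂) = 0.999994,  e^(−rT) = 0.911350
E₀ = V₀·N(d₁) − D·e^(−rT)·N(d₂)
   = 369.1163·0.999998 − 122.3201·0.911350·0.999994 = 257.639892
B₀ = V₀ − E₀ = 369.1163 − 257.639892 = 111.476408

E0=257.6399 B0=111.4764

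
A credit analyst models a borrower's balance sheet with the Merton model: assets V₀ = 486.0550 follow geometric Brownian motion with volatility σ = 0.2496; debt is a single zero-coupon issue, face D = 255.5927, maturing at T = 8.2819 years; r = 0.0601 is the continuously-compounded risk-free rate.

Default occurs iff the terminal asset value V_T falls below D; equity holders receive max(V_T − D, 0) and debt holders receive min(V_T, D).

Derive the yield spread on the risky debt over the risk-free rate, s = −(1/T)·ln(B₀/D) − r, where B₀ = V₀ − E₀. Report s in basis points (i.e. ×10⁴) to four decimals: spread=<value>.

spread=35.5166

d₁ = [ln(V₀/D) + (r + σ²/2)T] / (σ√T)
   = [ln(486.0550/255.5927) + (0.0601 + 0.5·0.2496²)·8.2819] / (0.2496·√8.2819)
   = [0.642737 + 0.755724] / 0.718306 = 1.946887
d₂ = d₁ − σ√T = 1.946887 − 0.718306 = 1.228581
N(d₁) = 0.974226,  N(d₂) = 0.890385,  e^(−rT) = 0.607902
E₀ = V₀·N(d₁) − D·e^(−rT)·N(d₂)
   = 486.0550·0.974226 − 255.5927·0.607902·0.890385 = 335.183505
B₀ = V₀ − E₀ = 486.0550 − 335.183505 = 150.871495
spread = −(1/T)·ln(B₀/D) − r = −(1/8.2819)·ln(150.871495/255.5927) − 0.0601 = 0.00355166
in basis points: 0.00355166 × 10⁴ = 35.5166 bp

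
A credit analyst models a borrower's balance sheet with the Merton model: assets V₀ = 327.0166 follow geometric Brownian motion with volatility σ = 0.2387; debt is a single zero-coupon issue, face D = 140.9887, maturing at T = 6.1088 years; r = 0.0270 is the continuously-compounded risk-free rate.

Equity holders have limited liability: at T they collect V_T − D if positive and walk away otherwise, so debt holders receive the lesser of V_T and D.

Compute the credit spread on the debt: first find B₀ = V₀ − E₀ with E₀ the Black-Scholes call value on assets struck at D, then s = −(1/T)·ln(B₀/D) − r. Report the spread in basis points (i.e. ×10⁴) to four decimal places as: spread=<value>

spread=28.1269

d₁ = [ln(V₀/D) + (r + σ²/2)T] / (σ√T)
   = [ln(327.0166/140.9887) + (0.0270 + 0.5·0.2387²)·6.1088] / (0.2387·√6.1088)
   = [0.841331 + 0.338970] / 0.589971 = 2.000611
d₂ = d₁ − σ√T = 2.000611 − 0.589971 = 1.410640
N(d₁) = 0.977283,  N(d₂) = 0.920825,  e^(−rT) = 0.847947
E₀ = V₀·N(d₁) − D·e^(−rT)·N(d₂)
   = 327.0166·0.977283 − 140.9887·0.847947·0.920825 = 209.502302
B₀ = V₀ − E₀ = 327.0166 − 209.502302 = 117.514298
spread = −(1/T)·ln(B₀/D) − r = −(1/6.1088)·ln(117.514298/140.9887) − 0.0270 = 0.00281269
in basis points: 0.00281269 × 10⁴ = 28.1269 bp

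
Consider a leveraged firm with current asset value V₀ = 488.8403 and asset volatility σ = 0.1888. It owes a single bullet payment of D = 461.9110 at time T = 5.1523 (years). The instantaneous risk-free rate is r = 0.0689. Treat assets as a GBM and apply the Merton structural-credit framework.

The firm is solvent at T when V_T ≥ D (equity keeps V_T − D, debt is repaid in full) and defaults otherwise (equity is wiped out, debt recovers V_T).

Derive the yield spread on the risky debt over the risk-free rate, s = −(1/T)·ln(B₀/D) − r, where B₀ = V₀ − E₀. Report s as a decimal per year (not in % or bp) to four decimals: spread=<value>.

d₁ = [ln(V₀/D) + (r + σ²/2)T] / (σ√T)
   = [ln(488.8403/461.9110) + (0.0689 + 0.5·0.1888²)·5.1523] / (0.1888·√5.1523)
   = [0.056664 + 0.446821] / 0.428551 = 1.174854
d₂ = d₁ − σ√T = 1.174854 − 0.428551 = 0.746303
N(d₁) = 0.879974,  N(d₂) = 0.772258,  e^(−rT) = 0.701178
E₀ = V₀·N(d₁) − D·e^(−rT)·N(d₂)
   = 488.8403·0.879974 − 461.9110·0.701178·0.772258 = 180.046204
B₀ = V₀ − E₀ = 488.8403 − 180.046204 = 308.794096
spread = −(1/T)·ln(B₀/D) − r = −(1/5.1523)·ln(308.794096/461.9110) − 0.0689 = 0.00925879

spread=0.0093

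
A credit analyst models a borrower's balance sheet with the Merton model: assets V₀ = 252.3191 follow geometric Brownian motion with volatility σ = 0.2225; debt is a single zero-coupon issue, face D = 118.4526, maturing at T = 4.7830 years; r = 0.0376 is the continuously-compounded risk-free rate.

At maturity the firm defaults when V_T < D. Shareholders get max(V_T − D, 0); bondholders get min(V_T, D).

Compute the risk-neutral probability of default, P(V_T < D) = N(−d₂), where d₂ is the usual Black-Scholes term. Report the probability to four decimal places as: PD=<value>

d₁ = [ln(V₀/D) + (r + σ²/2)T] / (σ√T)
   = [ln(252.3191/118.4526) + (0.0376 + 0.5·0.2225²)·4.7830] / (0.2225·√4.7830)
   = [0.756182 + 0.298235] / 0.486609 = 2.166866
d₂ = d₁ − σ√T = 2.166866 − 0.486609 = 1.680257
risk-neutral PD = N(−d₂) = N(-1.680257) = 0.046454

PD=0.0465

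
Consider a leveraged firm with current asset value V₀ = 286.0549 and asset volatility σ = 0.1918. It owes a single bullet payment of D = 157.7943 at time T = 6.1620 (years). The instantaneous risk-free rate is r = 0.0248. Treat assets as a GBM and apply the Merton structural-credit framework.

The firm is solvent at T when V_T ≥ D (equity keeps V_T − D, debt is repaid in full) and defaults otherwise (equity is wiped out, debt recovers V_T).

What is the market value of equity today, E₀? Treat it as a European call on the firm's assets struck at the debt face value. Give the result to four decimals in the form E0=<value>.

d₁ = [ln(V₀/D) + (r + σ²/2)T] / (σ√T)
   = [ln(286.0549/157.7943) + (0.0248 + 0.5·0.1918²)·6.1620] / (0.1918·√6.1620)
   = [0.594891 + 0.266159] / 0.476112 = 1.808503
d₂ = d₁ − σ√T = 1.808503 − 0.476112 = 1.332391
N(d₁) = 0.964736,  N(d₂) = 0.908634,  e^(−rT) = 0.858286
E₀ = V₀·N(d₁) − D·e^(−rT)·N(d₂)
   = 286.0549·0.964736 − 157.7943·0.858286·0.908634 = 152.908677

E0=152.9087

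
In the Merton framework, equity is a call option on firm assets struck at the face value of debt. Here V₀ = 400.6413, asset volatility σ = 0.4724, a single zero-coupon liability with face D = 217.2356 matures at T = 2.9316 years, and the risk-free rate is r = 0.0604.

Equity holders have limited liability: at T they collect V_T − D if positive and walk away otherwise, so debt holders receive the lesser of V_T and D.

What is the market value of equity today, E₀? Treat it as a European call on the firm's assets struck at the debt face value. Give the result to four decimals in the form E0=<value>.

E0=236.7604

d₁ = [ln(V₀/D) + (r + σ²/2)T] / (σ√T)
   = [ln(400.6413/217.2356) + (0.0604 + 0.5·0.4724²)·2.9316] / (0.4724·√2.9316)
   = [0.612084 + 0.504179] / 0.808839 = 1.380080
d₂ = d₁ − σ√T = 1.380080 − 0.808839 = 0.571241
N(d₁) = 0.916219,  N(d₂) = 0.716082,  e^(−rT) = 0.837722
E₀ = V₀·N(d₁) − D·e^(−rT)·N(d₂)
   = 400.6413·0.916219 − 217.2356·0.837722·0.716082 = 236.760389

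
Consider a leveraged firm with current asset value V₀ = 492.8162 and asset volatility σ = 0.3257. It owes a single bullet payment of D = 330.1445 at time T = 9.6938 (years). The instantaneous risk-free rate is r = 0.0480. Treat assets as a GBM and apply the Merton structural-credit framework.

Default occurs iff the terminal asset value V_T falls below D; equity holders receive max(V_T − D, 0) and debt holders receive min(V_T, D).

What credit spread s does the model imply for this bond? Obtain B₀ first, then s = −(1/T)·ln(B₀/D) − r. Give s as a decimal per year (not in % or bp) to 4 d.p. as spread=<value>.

d₁ = [ln(V₀/D) + (r + σ²/2)T] / (σ√T)
   = [ln(492.8162/330.1445) + (0.0480 + 0.5·0.3257²)·9.6938] / (0.3257·√9.6938)
   = [0.400606 + 0.979464] / 1.014063 = 1.360931
d₂ = d₁ − σ√T = 1.360931 − 1.014063 = 0.346869
N(d₁) = 0.913232,  N(d₂) = 0.635655,  e^(−rT) = 0.627945
E₀ = V₀·N(d₁) − D·e^(−rT)·N(d₂)
   = 492.8162·0.913232 − 330.1445·0.627945·0.635655 = 318.276349
B₀ = V₀ − E₀ = 492.8162 − 318.276349 = 174.539851
spread = −(1/T)·ln(B₀/D) − r = −(1/9.6938)·ln(174.539851/330.1445) − 0.0480 = 0.01775103

spread=0.0178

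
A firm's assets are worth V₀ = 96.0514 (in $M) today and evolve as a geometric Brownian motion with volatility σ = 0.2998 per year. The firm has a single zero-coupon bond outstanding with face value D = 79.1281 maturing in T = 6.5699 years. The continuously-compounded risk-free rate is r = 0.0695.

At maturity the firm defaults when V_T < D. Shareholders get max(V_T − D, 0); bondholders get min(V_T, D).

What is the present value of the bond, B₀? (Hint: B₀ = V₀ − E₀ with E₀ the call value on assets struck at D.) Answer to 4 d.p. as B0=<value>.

d₁ = [ln(V₀/D) + (r + σ²/2)T] / (σ√T)
   = [ln(96.0514/79.1281) + (0.0695 + 0.5·0.2998²)·6.5699] / (0.2998·√6.5699)
   = [0.193815 + 0.751859] / 0.768442 = 1.230640
d₂ = d₁ − σ√T = 1.230640 − 0.768442 = 0.462198
N(d₁) = 0.890771,  N(d₂) = 0.678030,  e^(−rT) = 0.633429
E₀ = V₀·N(d₁) − D·e^(−rT)·N(d₂)
   = 96.0514·0.890771 − 79.1281·0.633429·0.678030 = 51.575586
B₀ = V₀ − E₀ = 96.0514 − 51.575586 = 44.475814

B0=44.4758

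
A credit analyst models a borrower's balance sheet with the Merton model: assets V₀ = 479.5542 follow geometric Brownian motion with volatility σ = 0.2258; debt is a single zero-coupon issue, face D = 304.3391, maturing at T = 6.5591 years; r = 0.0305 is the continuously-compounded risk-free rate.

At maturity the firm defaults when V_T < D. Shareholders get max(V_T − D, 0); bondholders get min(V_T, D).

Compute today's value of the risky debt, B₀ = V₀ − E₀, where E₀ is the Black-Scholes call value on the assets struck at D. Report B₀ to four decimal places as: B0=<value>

d₁ = [ln(V₀/D) + (r + σ²/2)T] / (σ√T)
   = [ln(479.5542/304.3391) + (0.0305 + 0.5·0.2258²)·6.5591] / (0.2258·√6.5591)
   = [0.454714 + 0.367263] / 0.578291 = 1.421391
d₂ = d₁ − σ√T = 1.421391 − 0.578291 = 0.843100
N(d₁) = 0.922398,  N(d₂) = 0.800414,  e^(−rT) = 0.818688
E₀ = V₀·N(d₁) − D·e^(−rT)·N(d₂)
   = 479.5542·0.922398 − 304.3391·0.818688·0.800414 = 242.909975
B₀ = V₀ − E₀ = 479.5542 − 242.909975 = 236.644225

B0=236.6442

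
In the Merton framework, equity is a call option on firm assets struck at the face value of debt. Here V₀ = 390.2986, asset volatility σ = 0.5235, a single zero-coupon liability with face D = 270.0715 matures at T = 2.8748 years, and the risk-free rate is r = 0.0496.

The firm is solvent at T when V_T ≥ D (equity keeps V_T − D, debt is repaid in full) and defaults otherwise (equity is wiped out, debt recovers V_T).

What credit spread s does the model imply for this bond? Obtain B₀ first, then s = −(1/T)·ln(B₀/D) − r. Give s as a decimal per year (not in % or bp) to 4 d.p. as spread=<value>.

spread=0.0737

d₁ = [ln(V₀/D) + (r + σ²/2)T] / (σ√T)
   = [ln(390.2986/270.0715) + (0.0496 + 0.5·0.5235²)·2.8748] / (0.5235·√2.8748)
   = [0.368225 + 0.536513] / 0.887607 = 1.019301
d₂ = d₁ − σ√T = 1.019301 − 0.887607 = 0.131694
N(d₁) = 0.845970,  N(d₂) = 0.552387,  e^(−rT) = 0.867109
E₀ = V₀·N(d₁) − D·e^(−rT)·N(d₂)
   = 390.2986·0.845970 − 270.0715·0.867109·0.552387 = 200.822045
B₀ = V₀ − E₀ = 390.2986 − 200.822045 = 189.476555
spread = −(1/T)·ln(B₀/D) − r = −(1/2.8748)·ln(189.476555/270.0715) − 0.0496 = 0.07368560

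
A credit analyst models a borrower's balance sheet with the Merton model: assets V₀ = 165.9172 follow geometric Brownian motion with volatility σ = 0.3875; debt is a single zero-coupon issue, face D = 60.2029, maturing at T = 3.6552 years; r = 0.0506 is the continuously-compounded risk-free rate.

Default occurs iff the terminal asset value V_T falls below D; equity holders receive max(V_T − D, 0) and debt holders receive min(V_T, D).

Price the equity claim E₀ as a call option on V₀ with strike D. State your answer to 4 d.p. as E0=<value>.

E0=117.3090

d₁ = [ln(V₀/D) + (r + σ²/2)T] / (σ√T)
   = [ln(165.9172/60.2029) + (0.0506 + 0.5·0.3875²)·3.6552] / (0.3875·√3.6552)
   = [1.013768 + 0.459379] / 0.740845 = 1.988469
d₂ = d₁ − σ√T = 1.988469 − 0.740845 = 1.247624
N(d₁) = 0.976620,  N(d₂) = 0.893916,  e^(−rT) = 0.831143
E₀ = V₀·N(d₁) − D·e^(−rT)·N(d₂)
   = 165.9172·0.976620 − 60.2029·0.831143·0.893916 = 117.309003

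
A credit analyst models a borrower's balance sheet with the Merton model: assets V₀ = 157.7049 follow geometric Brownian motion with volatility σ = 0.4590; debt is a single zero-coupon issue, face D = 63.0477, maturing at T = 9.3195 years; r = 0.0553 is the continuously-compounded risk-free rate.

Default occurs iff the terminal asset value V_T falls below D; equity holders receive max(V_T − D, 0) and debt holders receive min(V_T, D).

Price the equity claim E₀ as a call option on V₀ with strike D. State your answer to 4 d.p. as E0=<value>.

d₁ = [ln(V₀/D) + (r + σ²/2)T] / (σ√T)
   = [ln(157.7049/63.0477) + (0.0553 + 0.5·0.4590²)·9.3195] / (0.4590·√9.3195)
   = [0.916834 + 1.497089] / 1.401229 = 1.722719
d₂ = d₁ − σ√T = 1.722719 − 1.401229 = 0.321490
N(d₁) = 0.957530,  N(d₂) = 0.626081,  e^(−rT) = 0.597281
E₀ = V₀·N(d₁) − D·e^(−rT)·N(d₂)
   = 157.7049·0.957530 − 63.0477·0.597281·0.626081 = 127.430803

E0=127.4308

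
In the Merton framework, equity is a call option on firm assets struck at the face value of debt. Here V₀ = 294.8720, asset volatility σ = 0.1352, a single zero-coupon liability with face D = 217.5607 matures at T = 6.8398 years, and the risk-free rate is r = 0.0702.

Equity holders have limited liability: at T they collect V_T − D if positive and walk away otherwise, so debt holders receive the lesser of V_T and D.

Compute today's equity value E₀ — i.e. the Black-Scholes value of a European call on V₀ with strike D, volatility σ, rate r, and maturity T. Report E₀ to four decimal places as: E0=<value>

d₁ = [ln(V₀/D) + (r + σ²/2)T] / (σ√T)
   = [ln(294.8720/217.5607) + (0.0702 + 0.5·0.1352²)·6.8398] / (0.1352·√6.8398)
   = [0.304063 + 0.542666] / 0.353589 = 2.394675
d₂ = d₁ − σ√T = 2.394675 − 0.353589 = 2.041086
N(d₁) = 0.991682,  N(d₂) = 0.979379,  e^(−rT) = 0.618688
E₀ = V₀·N(d₁) − D·e^(−rT)·N(d₂)
   = 294.8720·0.991682 − 217.5607·0.618688·0.979379 = 160.592813

E0=160.5928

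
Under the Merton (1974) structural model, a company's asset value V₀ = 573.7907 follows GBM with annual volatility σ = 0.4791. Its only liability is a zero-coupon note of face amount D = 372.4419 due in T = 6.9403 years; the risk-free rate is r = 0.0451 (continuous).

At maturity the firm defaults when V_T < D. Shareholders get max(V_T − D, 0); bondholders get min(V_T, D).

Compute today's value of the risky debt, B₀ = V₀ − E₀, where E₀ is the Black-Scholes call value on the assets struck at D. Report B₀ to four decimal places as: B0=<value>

B0=195.4174

d₁ = [ln(V₀/D) + (r + σ²/2)T] / (σ√T)
   = [ln(573.7907/372.4419) + (0.0451 + 0.5·0.4791²)·6.9403] / (0.4791·√6.9403)
   = [0.432184 + 1.109535] / 1.262163 = 1.221490
d₂ = d₁ − σ√T = 1.221490 − 1.262163 = -0.040673
N(d₁) = 0.889050,  N(d₂) = 0.483778,  e^(−rT) = 0.731244
E₀ = V₀·N(d₁) − D·e^(−rT)·N(d₂)
   = 573.7907·0.889050 − 372.4419·0.731244·0.483778 = 378.373306
B₀ = V₀ − E₀ = 573.7907 − 378.373306 = 195.417394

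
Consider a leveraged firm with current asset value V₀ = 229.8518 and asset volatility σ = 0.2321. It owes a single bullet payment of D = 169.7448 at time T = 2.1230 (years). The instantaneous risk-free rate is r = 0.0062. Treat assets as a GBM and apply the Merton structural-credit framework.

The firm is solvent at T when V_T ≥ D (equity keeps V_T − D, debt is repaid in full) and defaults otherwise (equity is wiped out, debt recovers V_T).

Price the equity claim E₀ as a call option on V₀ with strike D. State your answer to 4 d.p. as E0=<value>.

d₁ = [ln(V₀/D) + (r + σ²/2)T] / (σ√T)
   = [ln(229.8518/169.7448) + (0.0062 + 0.5·0.2321²)·2.1230] / (0.2321·√2.1230)
   = [0.303139 + 0.070346] / 0.338182 = 1.104390
d₂ = d₁ − σ√T = 1.104390 − 0.338182 = 0.766209
N(d₁) = 0.865288,  N(d₂) = 0.778224,  e^(−rT) = 0.986924
E₀ = V₀·N(d₁) − D·e^(−rT)·N(d₂)
   = 229.8518·0.865288 − 169.7448·0.986924·0.778224 = 68.515939

E0=68.5159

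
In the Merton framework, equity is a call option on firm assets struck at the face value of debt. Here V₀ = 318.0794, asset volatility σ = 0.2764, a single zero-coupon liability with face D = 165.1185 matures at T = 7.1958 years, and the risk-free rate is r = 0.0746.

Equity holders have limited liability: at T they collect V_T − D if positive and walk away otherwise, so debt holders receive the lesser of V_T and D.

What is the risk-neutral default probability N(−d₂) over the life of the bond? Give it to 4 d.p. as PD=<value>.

d₁ = [ln(V₀/D) + (r + σ²/2)T] / (σ√T)
   = [ln(318.0794/165.1185) + (0.0746 + 0.5·0.2764²)·7.1958] / (0.2764·√7.1958)
   = [0.655638 + 0.811675] / 0.741443 = 1.978997
d₂ = d₁ − σ√T = 1.978997 − 0.741443 = 1.237554
risk-neutral PD = N(−d₂) = N(-1.237554) = 0.107941

PD=0.1079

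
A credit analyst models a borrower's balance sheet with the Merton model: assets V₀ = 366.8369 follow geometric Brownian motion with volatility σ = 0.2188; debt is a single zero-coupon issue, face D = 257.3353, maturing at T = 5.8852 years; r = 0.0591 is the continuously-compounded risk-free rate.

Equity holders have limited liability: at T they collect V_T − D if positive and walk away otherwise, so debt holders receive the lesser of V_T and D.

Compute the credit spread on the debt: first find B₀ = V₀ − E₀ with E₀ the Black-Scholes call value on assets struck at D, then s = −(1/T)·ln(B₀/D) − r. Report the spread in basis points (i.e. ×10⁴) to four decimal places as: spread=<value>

spread=55.0601

d₁ = [ln(V₀/D) + (r + σ²/2)T] / (σ√T)
   = [ln(366.8369/257.3353) + (0.0591 + 0.5·0.2188²)·5.8852] / (0.2188·√5.8852)
   = [0.354537 + 0.488688] / 0.530796 = 1.588604
d₂ = d₁ − σ√T = 1.588604 − 0.530796 = 1.057808
N(d₁) = 0.943925,  N(d₂) = 0.854928,  e^(−rT) = 0.706229
E₀ = V₀·N(d₁) − D·e^(−rT)·N(d₂)
   = 366.8369·0.943925 − 257.3353·0.706229·0.854928 = 190.893804
B₀ = V₀ − E₀ = 366.8369 − 190.893804 = 175.943096
spread = −(1/T)·ln(B₀/D) − r = −(1/5.8852)·ln(175.943096/257.3353) − 0.0591 = 0.00550601
in basis points: 0.00550601 × 10⁴ = 55.0601 bp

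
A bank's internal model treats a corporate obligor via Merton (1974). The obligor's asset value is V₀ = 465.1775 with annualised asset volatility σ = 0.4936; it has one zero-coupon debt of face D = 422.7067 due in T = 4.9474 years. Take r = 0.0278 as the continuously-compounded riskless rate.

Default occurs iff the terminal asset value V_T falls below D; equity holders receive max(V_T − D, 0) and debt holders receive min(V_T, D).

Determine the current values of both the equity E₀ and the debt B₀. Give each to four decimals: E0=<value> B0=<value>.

d₁ = [ln(V₀/D) + (r + σ²/2)T] / (σ√T)
   = [ln(465.1775/422.7067) + (0.0278 + 0.5·0.4936²)·4.9474] / (0.4936·√4.9474)
   = [0.095740 + 0.740232] / 1.097902 = 0.761427
d₂ = d₁ − σ√T = 0.761427 − 1.097902 = -0.336475
N(d₁) = 0.776799,  N(d₂) = 0.368256,  e^(−rT) = 0.871501
E₀ = V₀·N(d₁) − D·e^(−rT)·N(d₂)
   = 465.1775·0.776799 − 422.7067·0.871501·0.368256 = 225.687655
B₀ = V₀ − E₀ = 465.1775 − 225.687655 = 239.489845

E0=225.6877 B0=239.4898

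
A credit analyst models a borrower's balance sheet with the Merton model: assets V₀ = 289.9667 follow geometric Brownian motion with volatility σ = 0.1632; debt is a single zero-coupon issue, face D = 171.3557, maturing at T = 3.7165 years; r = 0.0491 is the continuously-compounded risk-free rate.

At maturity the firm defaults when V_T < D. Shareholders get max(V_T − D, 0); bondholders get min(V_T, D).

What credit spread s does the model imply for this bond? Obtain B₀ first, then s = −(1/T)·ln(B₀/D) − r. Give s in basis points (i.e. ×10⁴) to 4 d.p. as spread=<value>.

spread=5.0343

d₁ = [ln(V₀/D) + (r + σ²/2)T] / (σ√T)
   = [ln(289.9667/171.3557) + (0.0491 + 0.5·0.1632²)·3.7165] / (0.1632·√3.7165)
   = [0.526025 + 0.231973] / 0.314621 = 2.409244
d₂ = d₁ − σ√T = 2.409244 − 0.314621 = 2.094623
N(d₁) = 0.992007,  N(d₂) = 0.981898,  e^(−rT) = 0.833201
E₀ = V₀·N(d₁) − D·e^(−rT)·N(d₂)
   = 289.9667·0.992007 − 171.3557·0.833201·0.981898 = 147.459807
B₀ = V₀ − E₀ = 289.9667 − 147.459807 = 142.506893
spread = −(1/T)·ln(B₀/D) − r = −(1/3.7165)·ln(142.506893/171.3557) − 0.0491 = 0.00050343
in basis points: 0.00050343 × 10⁴ = 5.0343 bp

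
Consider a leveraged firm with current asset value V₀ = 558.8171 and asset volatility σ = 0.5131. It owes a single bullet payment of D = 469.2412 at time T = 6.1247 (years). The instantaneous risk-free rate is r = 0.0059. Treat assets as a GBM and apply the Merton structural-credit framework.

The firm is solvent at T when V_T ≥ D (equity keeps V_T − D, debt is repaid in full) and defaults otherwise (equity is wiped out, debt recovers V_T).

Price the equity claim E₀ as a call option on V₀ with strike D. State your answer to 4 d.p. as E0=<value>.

d₁ = [ln(V₀/D) + (r + σ²/2)T] / (σ√T)
   = [ln(558.8171/469.2412) + (0.0059 + 0.5·0.5131²)·6.1247] / (0.5131·√6.1247)
   = [0.174705 + 0.842366] / 1.269827 = 0.800953
d₂ = d₁ − σ√T = 0.800953 − 1.269827 = -0.468874
N(d₁) = 0.788420,  N(d₂) = 0.319580,  e^(−rT) = 0.964509
E₀ = V₀·N(d₁) − D·e^(−rT)·N(d₂)
   = 558.8171·0.788420 − 469.2412·0.964509·0.319580 = 295.944978

E0=295.9450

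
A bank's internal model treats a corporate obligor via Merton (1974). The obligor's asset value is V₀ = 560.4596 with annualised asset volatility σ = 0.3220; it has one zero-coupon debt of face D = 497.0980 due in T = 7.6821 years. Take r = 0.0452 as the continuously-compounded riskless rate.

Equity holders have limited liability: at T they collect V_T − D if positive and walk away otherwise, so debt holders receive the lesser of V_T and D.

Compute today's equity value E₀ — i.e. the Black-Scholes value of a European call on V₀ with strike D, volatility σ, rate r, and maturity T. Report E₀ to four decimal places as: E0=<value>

E0=280.9218

d₁ = [ln(V₀/D) + (r + σ²/2)T] / (σ√T)
   = [ln(560.4596/497.0980) + (0.0452 + 0.5·0.3220²)·7.6821] / (0.3220·√7.6821)
   = [0.119970 + 0.745486] / 0.892475 = 0.969727
d₂ = d₁ − σ√T = 0.969727 − 0.892475 = 0.077252
N(d₁) = 0.833909,  N(d₂) = 0.530788,  e^(−rT) = 0.706642
E₀ = V₀·N(d₁) − D·e^(−rT)·N(d₂)
   = 560.4596·0.833909 − 497.0980·0.706642·0.530788 = 280.921809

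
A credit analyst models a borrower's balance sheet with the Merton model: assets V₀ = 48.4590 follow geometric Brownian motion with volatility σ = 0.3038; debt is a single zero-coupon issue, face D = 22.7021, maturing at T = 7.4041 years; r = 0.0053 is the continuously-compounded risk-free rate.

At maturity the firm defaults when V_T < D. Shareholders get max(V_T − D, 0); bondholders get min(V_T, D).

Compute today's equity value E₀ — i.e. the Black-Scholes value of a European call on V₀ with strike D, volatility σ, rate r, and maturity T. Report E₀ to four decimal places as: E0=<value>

d₁ = [ln(V₀/D) + (r + σ²/2)T] / (σ√T)
   = [ln(48.4590/22.7021) + (0.0053 + 0.5·0.3038²)·7.4041] / (0.3038·√7.4041)
   = [0.758261 + 0.380920] / 0.826654 = 1.378062
d₂ = d₁ − σ√T = 1.378062 − 0.826654 = 0.551408
N(d₁) = 0.915908,  N(d₂) = 0.709323,  e^(−rT) = 0.961518
E₀ = V₀·N(d₁) − D·e^(−rT)·N(d₂)
   = 48.4590·0.915908 − 22.7021·0.961518·0.709323 = 28.900539

E0=28.9005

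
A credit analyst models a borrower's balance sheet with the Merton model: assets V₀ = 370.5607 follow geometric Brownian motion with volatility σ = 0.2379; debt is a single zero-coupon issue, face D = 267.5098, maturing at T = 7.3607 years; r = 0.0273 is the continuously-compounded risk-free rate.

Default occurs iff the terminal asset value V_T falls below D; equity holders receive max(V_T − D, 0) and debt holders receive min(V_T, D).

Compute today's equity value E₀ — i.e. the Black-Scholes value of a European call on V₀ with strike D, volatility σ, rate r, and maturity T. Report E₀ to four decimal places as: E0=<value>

E0=172.5662

d₁ = [ln(V₀/D) + (r + σ²/2)T] / (σ√T)
   = [ln(370.5607/267.5098) + (0.0273 + 0.5·0.2379²)·7.3607] / (0.2379·√7.3607)
   = [0.325861 + 0.409242] / 0.645437 = 1.138922
d₂ = d₁ − σ√T = 1.138922 − 0.645437 = 0.493485
N(d₁) = 0.872632,  N(d₂) = 0.689165,  e^(−rT) = 0.817956
E₀ = V₀·N(d₁) − D·e^(−rT)·N(d₂)
   = 370.5607·0.872632 − 267.5098·0.817956·0.689165 = 172.566196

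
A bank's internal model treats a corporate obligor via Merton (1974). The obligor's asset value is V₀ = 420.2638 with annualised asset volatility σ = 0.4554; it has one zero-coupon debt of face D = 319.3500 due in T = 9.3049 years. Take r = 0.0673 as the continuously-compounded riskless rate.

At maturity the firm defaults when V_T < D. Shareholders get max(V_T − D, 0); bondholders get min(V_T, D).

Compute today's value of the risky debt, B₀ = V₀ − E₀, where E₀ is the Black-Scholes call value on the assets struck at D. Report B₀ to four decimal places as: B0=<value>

d₁ = [ln(V₀/D) + (r + σ²/2)T] / (σ√T)
   = [ln(420.2638/319.3500) + (0.0673 + 0.5·0.4554²)·9.3049] / (0.4554·√9.3049)
   = [0.274595 + 1.591087] / 1.389149 = 1.343040
d₂ = d₁ − σ√T = 1.343040 − 1.389149 = -0.046110
N(d₁) = 0.910370,  N(d₂) = 0.481611,  e^(−rT) = 0.534609
E₀ = V₀·N(d₁) − D·e^(−rT)·N(d₂)
   = 420.2638·0.910370 − 319.3500·0.534609·0.481611 = 300.371479
B₀ = V₀ − E₀ = 420.2638 − 300.371479 = 119.892321

B0=119.8923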